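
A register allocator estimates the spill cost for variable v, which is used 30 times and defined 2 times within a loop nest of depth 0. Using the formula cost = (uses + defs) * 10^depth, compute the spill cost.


uses + defs = 30 + 2 = 32
10^0 = 1
Spill cost = 32 * 1 = 32

32


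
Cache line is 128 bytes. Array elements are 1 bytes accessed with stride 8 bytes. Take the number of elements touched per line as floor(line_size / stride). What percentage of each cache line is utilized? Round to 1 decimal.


Elements per cache line = floor(128 / 8) = 16
Bytes used = 16 * 1 = 16
Utilization = 16 / 128 * 100 = 12.5%

12.5


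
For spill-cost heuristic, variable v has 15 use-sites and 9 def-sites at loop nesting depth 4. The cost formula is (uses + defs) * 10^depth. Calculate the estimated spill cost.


uses + defs = 15 + 9 = 24
10^4 = 10000
Spill cost = 24 * 10000 = 240000

240000


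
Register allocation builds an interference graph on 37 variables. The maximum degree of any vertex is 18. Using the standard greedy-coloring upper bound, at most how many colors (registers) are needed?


Greedy coloring never needs more than (max_degree + 1) colors: when coloring a vertex, at most max_degree neighbors are already colored.
Upper bound = 18 + 1 = 19

19


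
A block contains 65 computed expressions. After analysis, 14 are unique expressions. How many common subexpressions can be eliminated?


CSE count = total expressions - unique expressions
= 65 - 14 = 51

51


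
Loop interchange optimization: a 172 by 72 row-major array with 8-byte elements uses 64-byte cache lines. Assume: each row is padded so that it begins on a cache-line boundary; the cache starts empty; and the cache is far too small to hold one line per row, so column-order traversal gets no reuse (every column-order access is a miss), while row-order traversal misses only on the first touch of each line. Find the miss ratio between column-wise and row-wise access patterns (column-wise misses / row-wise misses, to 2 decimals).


Each row occupies 72 * 8 = 576 bytes and starts on a line boundary, so it spans ceil(576 / 64) = 9 cache lines.
Row-major traversal misses (one per line touched): 172 * ceil(72 * 8 / 64) = 1548
Column-major traversal misses (no reuse, every access misses): 172 * 72 = 12384
Ratio = 12384 / 1548 = 8.0

8.0


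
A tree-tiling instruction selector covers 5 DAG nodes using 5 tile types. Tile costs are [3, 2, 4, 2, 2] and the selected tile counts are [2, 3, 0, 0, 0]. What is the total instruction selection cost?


Total cost = sum(count_i * cost_i)
= 2*3 + 3*2 + 0*4 + 0*2 + 0*2
= 12

12


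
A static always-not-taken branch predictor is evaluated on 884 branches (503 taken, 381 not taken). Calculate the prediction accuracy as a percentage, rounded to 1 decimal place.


Predictor: always-not-taken
Correct predictions = 381
Accuracy = 381 / 884 * 100 = 43.1%

43.1


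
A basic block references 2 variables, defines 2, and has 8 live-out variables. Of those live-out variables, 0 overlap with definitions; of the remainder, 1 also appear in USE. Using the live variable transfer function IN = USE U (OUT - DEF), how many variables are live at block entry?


OUT - DEF: 8 - 0 = 8
|IN| = |USE| + |OUT - DEF| - |USE ∩ (OUT - DEF)| = 2 + 8 - 1 = 9

9


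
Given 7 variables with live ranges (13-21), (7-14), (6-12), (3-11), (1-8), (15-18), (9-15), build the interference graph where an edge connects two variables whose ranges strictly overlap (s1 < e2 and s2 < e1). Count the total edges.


Check all pairs for overlapping intervals.
Two intervals (s1,e1) and (s2,e2) overlap if s1 < e2 and s2 < e1.
v0 (13-21) vs v1..v6: overlaps v1, v5, v6 -> 3
v1 (7-14) vs v2..v6: overlaps v2, v3, v4, v6 -> 4
v2 (6-12) vs v3..v6: overlaps v3, v4, v6 -> 3
v3 (3-11) vs v4..v6: overlaps v4, v6 -> 2
v4 (1-8) vs v5..v6: overlaps none -> 0
v5 (15-18) vs v6: overlaps none -> 0
Total overlapping pairs = 3 + 4 + 3 + 2 + 0 + 0 = 12

12


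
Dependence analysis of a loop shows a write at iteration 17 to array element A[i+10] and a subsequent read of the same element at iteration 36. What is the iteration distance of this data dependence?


Distance = read iteration - write iteration
= 36 - 17 = 19

19


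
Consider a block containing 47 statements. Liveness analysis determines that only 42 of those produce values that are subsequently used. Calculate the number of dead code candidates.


Dead code = total statements - live definitions
= 47 - 42 = 5

5


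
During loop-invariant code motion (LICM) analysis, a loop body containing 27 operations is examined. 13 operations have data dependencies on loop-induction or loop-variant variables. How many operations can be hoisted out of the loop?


Invariant candidates = total - loop-dependent
= 27 - 13 = 14

14


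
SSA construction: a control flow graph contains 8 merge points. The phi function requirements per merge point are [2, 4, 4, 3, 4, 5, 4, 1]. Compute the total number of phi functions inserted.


Total phi functions = sum of phi functions at each join node
= 2 + 4 + 4 + 3 + 4 + 5 + 4 + 1 = 27

27


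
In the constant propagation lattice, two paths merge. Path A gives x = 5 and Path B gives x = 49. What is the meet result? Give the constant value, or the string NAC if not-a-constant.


Meet operation: if both paths give the same constant, result is that constant; if they differ, result is NAC (not-a-constant).
Path A: 5, Path B: 49 -> differ
Result: not-a-constant -> NAC

NAC


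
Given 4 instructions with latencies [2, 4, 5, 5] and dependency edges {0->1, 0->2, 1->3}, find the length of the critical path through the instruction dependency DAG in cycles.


Compute longest path through dependency graph: dist(Ik) = max over predecessors of dist + latency(Ik).
dist(I0) = latency 2 = 2
dist(I1) = dist(I0) + 4 = 2 + 4 = 6
dist(I2) = dist(I0) + 5 = 2 + 5 = 7
dist(I3) = dist(I1) + 5 = 6 + 5 = 11
Critical path = max dist = 11

11


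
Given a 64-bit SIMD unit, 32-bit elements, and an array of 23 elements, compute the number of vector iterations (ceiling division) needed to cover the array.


Width = 64 / 32 = 2 elements per vector op
Iterations = ceil(23 / 2) = 12

12


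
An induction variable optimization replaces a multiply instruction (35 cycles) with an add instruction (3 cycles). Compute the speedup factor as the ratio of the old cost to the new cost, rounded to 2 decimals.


Ratio = mult_cost / add_cost = 35 / 3 = 11.67

11.67


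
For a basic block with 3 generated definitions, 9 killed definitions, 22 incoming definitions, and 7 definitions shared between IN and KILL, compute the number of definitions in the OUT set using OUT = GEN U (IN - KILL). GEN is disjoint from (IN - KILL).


IN - KILL: 22 - 7 = 15 surviving definitions
OUT = GEN + surviving = 3 + 15 = 18

18


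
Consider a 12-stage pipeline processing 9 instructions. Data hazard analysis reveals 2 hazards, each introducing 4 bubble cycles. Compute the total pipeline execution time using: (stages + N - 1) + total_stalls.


Base cycles = 12 + 9 - 1 = 20
Total stalls = 2 * 4 = 8
Total = 20 + 8 = 28

28


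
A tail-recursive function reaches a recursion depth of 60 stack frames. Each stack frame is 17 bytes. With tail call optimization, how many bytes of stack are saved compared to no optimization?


Without TCO: 60 * 17 = 1020 bytes
With TCO: reuse 1 frame = 17 bytes
Savings = 1020 - 17 = 1003

1003


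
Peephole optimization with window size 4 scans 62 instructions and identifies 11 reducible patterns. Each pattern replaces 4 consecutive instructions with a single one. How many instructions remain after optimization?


Each match removes 3 instructions.
Total removed = 11 * 3 = 33
Remaining = 62 - 33 = 29

29


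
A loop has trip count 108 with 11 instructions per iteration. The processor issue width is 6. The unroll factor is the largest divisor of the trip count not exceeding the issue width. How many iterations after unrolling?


Largest divisor of 108 <= 6 is 6
New iterations = 108 / 6 = 18

18


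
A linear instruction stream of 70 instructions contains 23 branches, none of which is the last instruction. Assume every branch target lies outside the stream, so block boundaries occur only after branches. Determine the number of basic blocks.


With no in-sequence branch targets, the leaders are the first instruction plus the instruction after each branch.
Number of basic blocks = branches + 1
= 23 + 1 = 24

24


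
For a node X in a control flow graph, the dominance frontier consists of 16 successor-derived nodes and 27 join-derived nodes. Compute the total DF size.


DF(X) = direct successor contributions + join point contributions
= 16 + 27 = 43

43


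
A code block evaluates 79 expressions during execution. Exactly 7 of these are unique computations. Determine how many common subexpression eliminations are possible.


CSE count = total expressions - unique expressions
= 79 - 7 = 72

72


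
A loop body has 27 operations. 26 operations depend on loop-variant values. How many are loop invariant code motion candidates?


Invariant candidates = total - loop-dependent
= 27 - 26 = 1

1


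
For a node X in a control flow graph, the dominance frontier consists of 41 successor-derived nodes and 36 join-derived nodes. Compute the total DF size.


DF(X) = direct successor contributions + join point contributions
= 41 + 36 = 77

77


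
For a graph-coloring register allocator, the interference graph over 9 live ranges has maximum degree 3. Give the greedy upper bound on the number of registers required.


Greedy coloring never needs more than (max_degree + 1) colors: when coloring a vertex, at most max_degree neighbors are already colored.
Upper bound = 3 + 1 = 4

4


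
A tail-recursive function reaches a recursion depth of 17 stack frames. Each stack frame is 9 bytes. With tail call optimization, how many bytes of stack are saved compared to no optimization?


Without TCO: 17 * 9 = 153 bytes
With TCO: reuse 1 frame = 9 bytes
Savings = 153 - 9 = 144

144


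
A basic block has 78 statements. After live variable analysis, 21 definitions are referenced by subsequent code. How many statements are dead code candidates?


Dead code = total statements - live definitions
= 78 - 21 = 57

57


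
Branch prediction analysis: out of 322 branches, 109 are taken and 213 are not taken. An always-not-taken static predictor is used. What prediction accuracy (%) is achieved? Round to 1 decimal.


Predictor: always-not-taken
Correct predictions = 213
Accuracy = 213 / 322 * 100 = 66.1%

66.1


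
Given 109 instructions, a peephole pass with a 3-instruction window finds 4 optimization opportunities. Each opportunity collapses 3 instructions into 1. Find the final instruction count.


Each match removes 2 instructions.
Total removed = 4 * 2 = 8
Remaining = 109 - 8 = 101

101


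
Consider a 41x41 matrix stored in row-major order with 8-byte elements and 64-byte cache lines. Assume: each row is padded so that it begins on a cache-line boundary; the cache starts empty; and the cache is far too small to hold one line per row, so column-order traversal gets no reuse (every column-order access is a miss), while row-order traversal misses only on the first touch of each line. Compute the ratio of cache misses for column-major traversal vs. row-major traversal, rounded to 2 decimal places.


Each row occupies 41 * 8 = 328 bytes and starts on a line boundary, so it spans ceil(328 / 64) = 6 cache lines.
Row-major traversal misses (one per line touched): 41 * ceil(41 * 8 / 64) = 246
Column-major traversal misses (no reuse, every access misses): 41 * 41 = 1681
Ratio = 1681 / 246 = 6.83

6.83


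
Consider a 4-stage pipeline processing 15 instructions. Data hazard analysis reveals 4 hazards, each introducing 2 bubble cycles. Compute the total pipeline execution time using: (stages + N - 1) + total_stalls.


Base cycles = 4 + 15 - 1 = 18
Total stalls = 4 * 2 = 8
Total = 18 + 8 = 26

26


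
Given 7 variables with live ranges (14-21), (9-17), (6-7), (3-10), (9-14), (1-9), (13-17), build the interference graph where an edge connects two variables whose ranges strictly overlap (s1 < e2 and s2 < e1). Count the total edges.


Check all pairs for overlapping intervals.
Two intervals (s1,e1) and (s2,e2) overlap if s1 < e2 and s2 < e1.
v0 (14-21) vs v1..v6: overlaps v1, v6 -> 2
v1 (9-17) vs v2..v6: overlaps v3, v4, v6 -> 3
v2 (6-7) vs v3..v6: overlaps v3, v5 -> 2
v3 (3-10) vs v4..v6: overlaps v4, v5 -> 2
v4 (9-14) vs v5..v6: overlaps v6 -> 1
v5 (1-9) vs v6: overlaps none -> 0
Total overlapping pairs = 2 + 3 + 2 + 2 + 1 + 0 = 10

10


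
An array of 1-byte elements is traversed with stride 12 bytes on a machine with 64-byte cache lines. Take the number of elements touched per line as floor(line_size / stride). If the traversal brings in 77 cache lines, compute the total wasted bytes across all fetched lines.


Elements per line = floor(64 / 12) = 5
Bytes used per line = 5 * 1 = 5
Wasted per line = 64 - 5 = 59
Total wasted = 59 * 77 = 4543

4543


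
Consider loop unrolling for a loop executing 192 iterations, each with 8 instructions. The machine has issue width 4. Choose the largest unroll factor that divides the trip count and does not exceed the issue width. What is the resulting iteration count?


Largest divisor of 192 <= 4 is 4
New iterations = 192 / 4 = 48

48


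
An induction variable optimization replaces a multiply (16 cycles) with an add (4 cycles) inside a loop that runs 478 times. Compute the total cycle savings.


Per-iteration saving = 16 - 4 = 12
Total saved = 478 * 12 = 5736

5736


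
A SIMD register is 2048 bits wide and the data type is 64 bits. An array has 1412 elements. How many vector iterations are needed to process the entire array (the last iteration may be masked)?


Width = 2048 / 64 = 32 elements per vector op
Iterations = ceil(1412 / 32) = 45

45


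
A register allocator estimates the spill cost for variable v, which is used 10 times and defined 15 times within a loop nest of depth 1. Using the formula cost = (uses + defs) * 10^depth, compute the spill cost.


uses + defs = 10 + 15 = 25
10^1 = 10
Spill cost = 25 * 10 = 250

250


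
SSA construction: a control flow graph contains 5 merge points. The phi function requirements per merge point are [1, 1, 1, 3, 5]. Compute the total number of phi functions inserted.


Total phi functions = sum of phi functions at each join node
= 1 + 1 + 1 + 3 + 5 = 11

11


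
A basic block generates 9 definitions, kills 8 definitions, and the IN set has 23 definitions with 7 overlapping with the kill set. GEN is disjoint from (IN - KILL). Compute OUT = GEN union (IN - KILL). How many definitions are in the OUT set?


IN - KILL: 23 - 7 = 16 surviving definitions
OUT = GEN + surviving = 9 + 16 = 25

25


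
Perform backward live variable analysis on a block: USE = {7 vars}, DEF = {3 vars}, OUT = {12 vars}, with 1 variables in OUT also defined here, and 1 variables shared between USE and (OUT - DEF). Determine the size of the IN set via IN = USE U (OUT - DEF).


OUT - DEF: 12 - 1 = 11
|IN| = |USE| + |OUT - DEF| - |USE ∩ (OUT - DEF)| = 7 + 11 - 1 = 17

17


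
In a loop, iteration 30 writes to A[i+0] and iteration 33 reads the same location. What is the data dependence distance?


Distance = read iteration - write iteration
= 33 - 30 = 3

3


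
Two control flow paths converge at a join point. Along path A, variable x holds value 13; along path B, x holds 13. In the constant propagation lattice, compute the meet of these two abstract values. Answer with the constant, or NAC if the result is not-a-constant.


Meet operation: if both paths give the same constant, result is that constant; if they differ, result is NAC (not-a-constant).
Path A: 13, Path B: 13 -> equal
Result: constant -> 13

13


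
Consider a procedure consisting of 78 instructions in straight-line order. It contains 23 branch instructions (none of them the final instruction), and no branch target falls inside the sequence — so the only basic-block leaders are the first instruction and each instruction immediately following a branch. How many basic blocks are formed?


With no in-sequence branch targets, the leaders are the first instruction plus the instruction after each branch.
Number of basic blocks = branches + 1
= 23 + 1 = 24

24


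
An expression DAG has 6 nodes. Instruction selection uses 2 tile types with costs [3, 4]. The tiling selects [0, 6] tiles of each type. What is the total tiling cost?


Total cost = sum(count_i * cost_i)
= 0*3 + 6*4
= 24

24


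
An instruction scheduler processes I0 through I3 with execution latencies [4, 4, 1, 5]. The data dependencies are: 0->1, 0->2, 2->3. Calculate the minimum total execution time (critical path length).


Compute longest path through dependency graph: dist(Ik) = max over predecessors of dist + latency(Ik).
dist(I0) = latency 4 = 4
dist(I1) = dist(I0) + 4 = 4 + 4 = 8
dist(I2) = dist(I0) + 1 = 4 + 1 = 5
dist(I3) = dist(I2) + 5 = 5 + 5 = 10
Critical path = max dist = 10

10


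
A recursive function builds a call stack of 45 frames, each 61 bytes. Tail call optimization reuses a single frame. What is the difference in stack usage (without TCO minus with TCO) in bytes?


Without TCO: 45 * 61 = 2745 bytes
With TCO: reuse 1 frame = 61 bytes
Savings = 2745 - 61 = 2684

2684


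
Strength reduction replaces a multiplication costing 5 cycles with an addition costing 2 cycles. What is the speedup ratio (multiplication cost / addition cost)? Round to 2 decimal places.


Ratio = mult_cost / add_cost = 5 / 2 = 2.5

2.5


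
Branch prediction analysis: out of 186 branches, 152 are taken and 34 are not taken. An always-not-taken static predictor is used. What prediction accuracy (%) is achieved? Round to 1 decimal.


Predictor: always-not-taken
Correct predictions = 34
Accuracy = 34 / 186 * 100 = 18.3%

18.3


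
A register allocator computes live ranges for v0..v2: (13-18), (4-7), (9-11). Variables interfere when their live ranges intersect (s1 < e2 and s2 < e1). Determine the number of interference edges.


Check all pairs for overlapping intervals.
Two intervals (s1,e1) and (s2,e2) overlap if s1 < e2 and s2 < e1.
v0 (13-18) vs v1..v2: overlaps none -> 0
v1 (4-7) vs v2: overlaps none -> 0
Total overlapping pairs = 0 + 0 = 0

0


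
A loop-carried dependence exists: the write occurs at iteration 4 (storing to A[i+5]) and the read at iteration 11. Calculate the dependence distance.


Distance = read iteration - write iteration
= 11 - 4 = 7

7


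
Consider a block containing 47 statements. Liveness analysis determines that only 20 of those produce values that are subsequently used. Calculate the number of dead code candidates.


Dead code = total statements - live definitions
= 47 - 20 = 27

27


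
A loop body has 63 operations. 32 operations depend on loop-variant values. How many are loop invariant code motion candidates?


Invariant candidates = total - loop-dependent
= 63 - 32 = 31

31


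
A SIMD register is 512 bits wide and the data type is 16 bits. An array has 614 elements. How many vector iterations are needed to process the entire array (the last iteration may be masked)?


Width = 512 / 16 = 32 elements per vector op
Iterations = ceil(614 / 32) = 20

20


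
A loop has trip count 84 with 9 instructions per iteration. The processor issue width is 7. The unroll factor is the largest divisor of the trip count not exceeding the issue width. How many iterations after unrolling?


Largest divisor of 84 <= 7 is 7
New iterations = 84 / 7 = 12

12


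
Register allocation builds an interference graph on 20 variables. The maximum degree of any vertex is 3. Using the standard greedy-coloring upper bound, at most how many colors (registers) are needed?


Greedy coloring never needs more than (max_degree + 1) colors: when coloring a vertex, at most max_degree neighbors are already colored.
Upper bound = 3 + 1 = 4

4


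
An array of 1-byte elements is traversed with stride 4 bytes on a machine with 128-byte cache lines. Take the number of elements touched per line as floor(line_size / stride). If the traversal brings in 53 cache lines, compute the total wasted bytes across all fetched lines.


Elements per line = floor(128 / 4) = 32
Bytes used per line = 32 * 1 = 32
Wasted per line = 128 - 32 = 96
Total wasted = 96 * 53 = 5088

5088


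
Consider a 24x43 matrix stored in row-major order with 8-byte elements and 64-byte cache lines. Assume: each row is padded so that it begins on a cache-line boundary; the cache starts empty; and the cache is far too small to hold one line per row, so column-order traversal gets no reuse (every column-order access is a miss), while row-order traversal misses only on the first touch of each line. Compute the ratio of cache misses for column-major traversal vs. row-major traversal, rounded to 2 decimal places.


Each row occupies 43 * 8 = 344 bytes and starts on a line boundary, so it spans ceil(344 / 64) = 6 cache lines.
Row-major traversal misses (one per line touched): 24 * ceil(43 * 8 / 64) = 144
Column-major traversal misses (no reuse, every access misses): 24 * 43 = 1032
Ratio = 1032 / 144 = 7.17

7.17


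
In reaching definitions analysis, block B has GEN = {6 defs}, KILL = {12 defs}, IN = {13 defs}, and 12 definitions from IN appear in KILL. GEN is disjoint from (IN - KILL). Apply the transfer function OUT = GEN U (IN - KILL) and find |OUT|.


IN - KILL: 13 - 12 = 1 surviving definitions
OUT = GEN + surviving = 6 + 1 = 7

7


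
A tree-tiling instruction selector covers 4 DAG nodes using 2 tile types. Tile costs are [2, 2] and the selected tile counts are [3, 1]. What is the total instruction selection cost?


Total cost = sum(count_i * cost_i)
= 3*2 + 1*2
= 8

8


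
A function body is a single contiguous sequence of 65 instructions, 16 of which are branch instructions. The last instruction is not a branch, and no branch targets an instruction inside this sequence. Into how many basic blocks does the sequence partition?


With no in-sequence branch targets, the leaders are the first instruction plus the instruction after each branch.
Number of basic blocks = branches + 1
= 16 + 1 = 17

17


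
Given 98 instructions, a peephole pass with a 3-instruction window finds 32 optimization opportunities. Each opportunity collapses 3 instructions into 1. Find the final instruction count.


Each match removes 2 instructions.
Total removed = 32 * 2 = 64
Remaining = 98 - 64 = 34

34


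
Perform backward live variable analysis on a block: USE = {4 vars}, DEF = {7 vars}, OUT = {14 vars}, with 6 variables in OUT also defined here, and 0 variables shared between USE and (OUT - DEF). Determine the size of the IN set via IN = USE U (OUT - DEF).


OUT - DEF: 14 - 6 = 8
|IN| = |USE| + |OUT - DEF| - |USE ∩ (OUT - DEF)| = 4 + 8 - 0 = 12

12


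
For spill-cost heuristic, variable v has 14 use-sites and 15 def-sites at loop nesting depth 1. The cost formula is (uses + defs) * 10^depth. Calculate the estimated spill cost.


uses + defs = 14 + 15 = 29
10^1 = 10
Spill cost = 29 * 10 = 290

290


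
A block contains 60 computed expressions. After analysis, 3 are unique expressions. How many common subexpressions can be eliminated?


CSE count = total expressions - unique expressions
= 60 - 3 = 57

57


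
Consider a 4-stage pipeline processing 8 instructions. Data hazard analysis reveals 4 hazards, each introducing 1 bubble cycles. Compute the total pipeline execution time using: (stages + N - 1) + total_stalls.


Base cycles = 4 + 8 - 1 = 11
Total stalls = 4 * 1 = 4
Total = 11 + 4 = 15

15


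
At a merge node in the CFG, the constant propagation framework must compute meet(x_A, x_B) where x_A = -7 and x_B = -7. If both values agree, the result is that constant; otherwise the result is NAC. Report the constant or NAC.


Meet operation: if both paths give the same constant, result is that constant; if they differ, result is NAC (not-a-constant).
Path A: -7, Path B: -7 -> equal
Result: constant -> -7

-7


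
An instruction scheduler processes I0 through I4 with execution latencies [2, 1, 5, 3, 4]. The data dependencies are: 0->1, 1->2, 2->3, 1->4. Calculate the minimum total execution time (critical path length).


Compute longest path through dependency graph: dist(Ik) = max over predecessors of dist + latency(Ik).
dist(I0) = latency 2 = 2
dist(I1) = dist(I0) + 1 = 2 + 1 = 3
dist(I2) = dist(I1) + 5 = 3 + 5 = 8
dist(I3) = dist(I2) + 3 = 8 + 3 = 11
dist(I4) = dist(I1) + 4 = 3 + 4 = 7
Critical path = max dist = 11

11


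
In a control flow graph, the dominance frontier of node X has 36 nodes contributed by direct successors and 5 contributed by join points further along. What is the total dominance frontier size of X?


DF(X) = direct successor contributions + join point contributions
= 36 + 5 = 41

41


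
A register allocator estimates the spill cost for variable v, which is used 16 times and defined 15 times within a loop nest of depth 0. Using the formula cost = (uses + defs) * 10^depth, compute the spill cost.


uses + defs = 16 + 15 = 31
10^0 = 1
Spill cost = 31 * 1 = 31

31


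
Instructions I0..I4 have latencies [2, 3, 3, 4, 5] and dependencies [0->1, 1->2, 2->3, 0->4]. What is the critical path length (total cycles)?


Compute longest path through dependency graph: dist(Ik) = max over predecessors of dist + latency(Ik).
dist(I0) = latency 2 = 2
dist(I1) = dist(I0) + 3 = 2 + 3 = 5
dist(I2) = dist(I1) + 3 = 5 + 3 = 8
dist(I3) = dist(I2) + 4 = 8 + 4 = 12
dist(I4) = dist(I0) + 5 = 2 + 5 = 7
Critical path = max dist = 12

12


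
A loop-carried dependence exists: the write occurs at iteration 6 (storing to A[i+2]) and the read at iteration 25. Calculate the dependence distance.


Distance = read iteration - write iteration
= 25 - 6 = 19

19


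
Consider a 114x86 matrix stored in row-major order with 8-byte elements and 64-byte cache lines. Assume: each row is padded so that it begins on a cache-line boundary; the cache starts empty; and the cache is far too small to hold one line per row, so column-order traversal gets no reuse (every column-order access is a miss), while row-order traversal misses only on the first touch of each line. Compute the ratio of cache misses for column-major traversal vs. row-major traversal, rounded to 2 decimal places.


Each row occupies 86 * 8 = 688 bytes and starts on a line boundary, so it spans ceil(688 / 64) = 11 cache lines.
Row-major traversal misses (one per line touched): 114 * ceil(86 * 8 / 64) = 1254
Column-major traversal misses (no reuse, every access misses): 114 * 86 = 9804
Ratio = 9804 / 1254 = 7.82

7.82


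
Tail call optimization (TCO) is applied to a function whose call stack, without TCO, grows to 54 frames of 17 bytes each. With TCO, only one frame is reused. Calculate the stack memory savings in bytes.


Without TCO: 54 * 17 = 918 bytes
With TCO: reuse 1 frame = 17 bytes
Savings = 918 - 17 = 901

901


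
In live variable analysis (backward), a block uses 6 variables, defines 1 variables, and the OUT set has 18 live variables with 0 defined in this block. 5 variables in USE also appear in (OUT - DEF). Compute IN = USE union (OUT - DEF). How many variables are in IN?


OUT - DEF: 18 - 0 = 18
|IN| = |USE| + |OUT - DEF| - |USE ∩ (OUT - DEF)| = 6 + 18 - 5 = 19

19


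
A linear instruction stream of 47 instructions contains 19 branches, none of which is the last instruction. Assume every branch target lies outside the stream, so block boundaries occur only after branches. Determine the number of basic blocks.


With no in-sequence branch targets, the leaders are the first instruction plus the instruction after each branch.
Number of basic blocks = branches + 1
= 19 + 1 = 20

20


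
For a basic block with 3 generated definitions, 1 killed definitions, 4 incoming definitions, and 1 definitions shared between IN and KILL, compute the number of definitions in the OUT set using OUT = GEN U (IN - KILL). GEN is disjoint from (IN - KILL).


IN - KILL: 4 - 1 = 3 surviving definitions
OUT = GEN + surviving = 3 + 3 = 6

6


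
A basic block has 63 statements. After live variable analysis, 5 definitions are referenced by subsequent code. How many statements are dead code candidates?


Dead code = total statements - live definitions
= 63 - 5 = 58

58


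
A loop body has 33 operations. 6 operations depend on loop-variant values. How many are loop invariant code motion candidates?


Invariant candidates = total - loop-dependent
= 33 - 6 = 27

27


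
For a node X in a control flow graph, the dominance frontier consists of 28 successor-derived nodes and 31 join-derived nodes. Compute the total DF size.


DF(X) = direct successor contributions + join point contributions
= 28 + 31 = 59

59


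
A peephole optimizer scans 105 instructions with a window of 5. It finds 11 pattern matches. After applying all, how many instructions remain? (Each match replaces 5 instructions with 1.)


Each match removes 4 instructions.
Total removed = 11 * 4 = 44
Remaining = 105 - 44 = 61

61


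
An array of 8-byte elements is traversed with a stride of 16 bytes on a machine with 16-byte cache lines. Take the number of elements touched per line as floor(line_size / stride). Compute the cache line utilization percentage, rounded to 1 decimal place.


Elements per cache line = floor(16 / 16) = 1
Bytes used = 1 * 8 = 8
Utilization = 8 / 16 * 100 = 50.0%

50.0


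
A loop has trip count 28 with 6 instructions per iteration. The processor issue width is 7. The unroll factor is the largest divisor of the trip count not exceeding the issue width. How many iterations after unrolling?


Largest divisor of 28 <= 7 is 7
New iterations = 28 / 7 = 4

4


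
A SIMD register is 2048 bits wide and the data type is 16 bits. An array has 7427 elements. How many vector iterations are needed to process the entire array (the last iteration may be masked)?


Width = 2048 / 16 = 128 elements per vector op
Iterations = ceil(7427 / 128) = 59

59


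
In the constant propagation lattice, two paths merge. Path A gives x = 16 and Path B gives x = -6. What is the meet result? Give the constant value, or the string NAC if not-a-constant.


Meet operation: if both paths give the same constant, result is that constant; if they differ, result is NAC (not-a-constant).
Path A: 16, Path B: -6 -> differ
Result: not-a-constant -> NAC

NAC


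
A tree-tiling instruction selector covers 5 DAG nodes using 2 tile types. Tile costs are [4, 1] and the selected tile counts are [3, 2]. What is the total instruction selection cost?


Total cost = sum(count_i * cost_i)
= 3*4 + 2*1
= 14

14


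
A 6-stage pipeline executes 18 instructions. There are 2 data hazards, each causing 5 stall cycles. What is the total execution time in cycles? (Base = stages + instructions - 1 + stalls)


Base cycles = 6 + 18 - 1 = 23
Total stalls = 2 * 5 = 10
Total = 23 + 10 = 33

33


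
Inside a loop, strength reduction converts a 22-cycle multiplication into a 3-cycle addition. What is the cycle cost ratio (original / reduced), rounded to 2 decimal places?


Ratio = mult_cost / add_cost = 22 / 3 = 7.33

7.33


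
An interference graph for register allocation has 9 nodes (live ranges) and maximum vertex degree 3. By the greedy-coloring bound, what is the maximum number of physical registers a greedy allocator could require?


Greedy coloring never needs more than (max_degree + 1) colors: when coloring a vertex, at most max_degree neighbors are already colored.
Upper bound = 3 + 1 = 4

4


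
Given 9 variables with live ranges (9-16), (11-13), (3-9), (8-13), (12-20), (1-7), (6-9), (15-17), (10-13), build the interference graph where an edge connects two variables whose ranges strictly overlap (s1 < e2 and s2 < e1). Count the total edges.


Check all pairs for overlapping intervals.
Two intervals (s1,e1) and (s2,e2) overlap if s1 < e2 and s2 < e1.
v0 (9-16) vs v1..v8: overlaps v1, v3, v4, v7, v8 -> 5
v1 (11-13) vs v2..v8: overlaps v3, v4, v8 -> 3
v2 (3-9) vs v3..v8: overlaps v3, v5, v6 -> 3
v3 (8-13) vs v4..v8: overlaps v4, v6, v8 -> 3
v4 (12-20) vs v5..v8: overlaps v7, v8 -> 2
v5 (1-7) vs v6..v8: overlaps v6 -> 1
v6 (6-9) vs v7..v8: overlaps none -> 0
v7 (15-17) vs v8: overlaps none -> 0
Total overlapping pairs = 5 + 3 + 3 + 3 + 2 + 1 + 0 + 0 = 17

17


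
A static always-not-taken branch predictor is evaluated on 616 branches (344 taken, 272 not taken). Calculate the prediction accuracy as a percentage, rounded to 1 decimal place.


Predictor: always-not-taken
Correct predictions = 272
Accuracy = 272 / 616 * 100 = 44.2%

44.2


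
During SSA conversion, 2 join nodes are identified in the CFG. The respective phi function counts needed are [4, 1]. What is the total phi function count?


Total phi functions = sum of phi functions at each join node
= 4 + 1 = 5

5


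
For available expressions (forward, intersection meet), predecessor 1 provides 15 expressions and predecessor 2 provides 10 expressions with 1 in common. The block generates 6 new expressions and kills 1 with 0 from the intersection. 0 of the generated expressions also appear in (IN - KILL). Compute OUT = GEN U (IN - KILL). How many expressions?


IN = intersection of predecessors = 1
IN - KILL = 1 - 0 = 1
|OUT| = |GEN| + |IN - KILL| - |GEN ∩ (IN - KILL)| = 6 + 1 - 0 = 7

7


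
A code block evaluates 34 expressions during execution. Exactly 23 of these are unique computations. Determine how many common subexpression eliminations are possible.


CSE count = total expressions - unique expressions
= 34 - 23 = 11

11


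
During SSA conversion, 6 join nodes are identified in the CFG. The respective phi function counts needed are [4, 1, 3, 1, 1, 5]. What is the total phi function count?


Total phi functions = sum of phi functions at each join node
= 4 + 1 + 3 + 1 + 1 + 5 = 15

15


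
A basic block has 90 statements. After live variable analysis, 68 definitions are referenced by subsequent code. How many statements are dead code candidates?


Dead code = total statements - live definitions
= 90 - 68 = 22

22


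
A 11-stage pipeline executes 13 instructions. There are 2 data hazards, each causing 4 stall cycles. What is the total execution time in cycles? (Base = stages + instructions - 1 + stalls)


Base cycles = 11 + 13 - 1 = 23
Total stalls = 2 * 4 = 8
Total = 23 + 8 = 31

31


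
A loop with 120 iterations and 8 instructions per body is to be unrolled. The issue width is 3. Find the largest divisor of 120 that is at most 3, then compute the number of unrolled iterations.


Largest divisor of 120 <= 3 is 3
New iterations = 120 / 3 = 40

40


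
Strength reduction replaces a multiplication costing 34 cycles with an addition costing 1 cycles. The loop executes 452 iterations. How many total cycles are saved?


Per-iteration saving = 34 - 1 = 33
Total saved = 452 * 33 = 14916

14916


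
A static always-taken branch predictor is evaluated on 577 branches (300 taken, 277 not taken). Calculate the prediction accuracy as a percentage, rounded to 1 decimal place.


Predictor: always-taken
Correct predictions = 300
Accuracy = 300 / 577 * 100 = 52.0%

52.0


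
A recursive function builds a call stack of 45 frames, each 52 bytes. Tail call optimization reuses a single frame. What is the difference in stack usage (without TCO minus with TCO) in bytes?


Without TCO: 45 * 52 = 2340 bytes
With TCO: reuse 1 frame = 52 bytes
Savings = 2340 - 52 = 2288

2288


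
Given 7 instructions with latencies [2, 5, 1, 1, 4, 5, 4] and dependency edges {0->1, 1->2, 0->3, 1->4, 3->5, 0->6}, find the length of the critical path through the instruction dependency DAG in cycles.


Compute longest path through dependency graph: dist(Ik) = max over predecessors of dist + latency(Ik).
dist(I0) = latency 2 = 2
dist(I1) = dist(I0) + 5 = 2 + 5 = 7
dist(I2) = dist(I1) + 1 = 7 + 1 = 8
dist(I3) = dist(I0) + 1 = 2 + 1 = 3
dist(I4) = dist(I1) + 4 = 7 + 4 = 11
dist(I5) = dist(I3) + 5 = 3 + 5 = 8
dist(I6) = dist(I0) + 4 = 2 + 4 = 6
Critical path = max dist = 11

11


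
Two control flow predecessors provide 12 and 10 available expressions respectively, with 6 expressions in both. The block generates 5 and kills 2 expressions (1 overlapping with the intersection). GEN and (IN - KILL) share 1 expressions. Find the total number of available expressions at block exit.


IN = intersection of predecessors = 6
IN - KILL = 6 - 1 = 5
|OUT| = |GEN| + |IN - KILL| - |GEN ∩ (IN - KILL)| = 5 + 5 - 1 = 9

9


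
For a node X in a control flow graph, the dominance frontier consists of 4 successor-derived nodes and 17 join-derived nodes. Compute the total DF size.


DF(X) = direct successor contributions + join point contributions
= 4 + 17 = 21

21


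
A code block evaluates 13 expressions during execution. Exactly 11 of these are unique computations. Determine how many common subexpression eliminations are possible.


CSE count = total expressions - unique expressions
= 13 - 11 = 2

2


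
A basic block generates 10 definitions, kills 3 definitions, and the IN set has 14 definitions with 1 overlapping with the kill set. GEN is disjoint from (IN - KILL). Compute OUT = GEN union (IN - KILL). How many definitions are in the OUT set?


IN - KILL: 14 - 1 = 13 surviving definitions
OUT = GEN + surviving = 10 + 13 = 23

23


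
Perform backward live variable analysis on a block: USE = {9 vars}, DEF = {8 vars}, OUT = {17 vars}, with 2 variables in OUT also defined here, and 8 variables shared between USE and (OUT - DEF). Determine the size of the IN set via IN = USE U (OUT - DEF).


OUT - DEF: 17 - 2 = 15
|IN| = |USE| + |OUT - DEF| - |USE ∩ (OUT - DEF)| = 9 + 15 - 8 = 16

16


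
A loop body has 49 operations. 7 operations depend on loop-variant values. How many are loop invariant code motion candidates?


Invariant candidates = total - loop-dependent
= 49 - 7 = 42

42


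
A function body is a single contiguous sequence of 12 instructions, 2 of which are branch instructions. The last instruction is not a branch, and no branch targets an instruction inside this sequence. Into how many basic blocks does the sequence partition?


With no in-sequence branch targets, the leaders are the first instruction plus the instruction after each branch.
Number of basic blocks = branches + 1
= 2 + 1 = 3

3


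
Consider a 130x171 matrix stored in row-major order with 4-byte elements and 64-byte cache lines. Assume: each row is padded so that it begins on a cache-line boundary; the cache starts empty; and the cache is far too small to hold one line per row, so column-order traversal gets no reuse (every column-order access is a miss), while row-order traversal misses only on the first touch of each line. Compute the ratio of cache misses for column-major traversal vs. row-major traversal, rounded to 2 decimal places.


Each row occupies 171 * 4 = 684 bytes and starts on a line boundary, so it spans ceil(684 / 64) = 11 cache lines.
Row-major traversal misses (one per line touched): 130 * ceil(171 * 4 / 64) = 1430
Column-major traversal misses (no reuse, every access misses): 130 * 171 = 22230
Ratio = 22230 / 1430 = 15.55

15.55


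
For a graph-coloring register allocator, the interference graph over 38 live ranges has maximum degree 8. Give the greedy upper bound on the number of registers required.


Greedy coloring never needs more than (max_degree + 1) colors: when coloring a vertex, at most max_degree neighbors are already colored.
Upper bound = 8 + 1 = 9

9


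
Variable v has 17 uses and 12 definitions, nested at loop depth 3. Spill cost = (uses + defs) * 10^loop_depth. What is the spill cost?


uses + defs = 17 + 12 = 29
10^3 = 1000
Spill cost = 29 * 1000 = 29000

29000
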